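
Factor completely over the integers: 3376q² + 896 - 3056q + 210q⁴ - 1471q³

By the rational root theorem, q = 7/2 is a root, so (2q - 7) is a factor; dividing leaves 105q³ - 368q² + 400q - 128.
Then q = 8/5 is a root, giving the factor (5q - 8) and quotient 21q² - 40q + 16.
The remaining quadratic factors as (7q - 4)(3q - 4).

(2q - 7)(3q - 4)(5q - 8)(7q - 4)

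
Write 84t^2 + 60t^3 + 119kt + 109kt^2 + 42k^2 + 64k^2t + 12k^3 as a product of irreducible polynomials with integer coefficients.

(2k + 3t)(2k + 5t + 7)(3k + 4t)

Group: 2k(6k^2 + 23kt + 21k + 20t^2 + 28t) + 3t(6k^2 + 23kt + 21k + 20t^2 + 28t); both groups contain (6k^2 + 23kt + 21k + 20t^2 + 28t), so (2k + 3t) is a factor with cofactor 6k^2 + 23kt + 21k + 20t^2 + 28t.
The cofactor groups again: 6k^2 + 23kt + 21k + 20t^2 + 28t = 3k(2k + 5t + 7) + 4t(2k + 5t + 7); both groups contain (2k + 5t + 7), giving (3k + 4t)(2k + 5t + 7).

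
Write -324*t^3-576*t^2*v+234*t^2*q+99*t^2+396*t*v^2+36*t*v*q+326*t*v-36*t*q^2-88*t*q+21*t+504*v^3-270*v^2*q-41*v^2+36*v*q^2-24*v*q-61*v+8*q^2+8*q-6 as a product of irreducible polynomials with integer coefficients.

-(4*t+8*v-2*q+1)*(9*t+7*v-2*q-3)*(9*t-9*v-2)

Group: 9*t*(-36*t^2-36*t*v+18*t*q-t+72*v^2-18*v*q+25*v-4*q+2) + (7*v-2*q-3)*(-36*t^2-36*t*v+18*t*q-t+72*v^2-18*v*q+25*v-4*q+2); both groups contain (-36*t^2-36*t*v+18*t*q-t+72*v^2-18*v*q+25*v-4*q+2), so (9*t+7*v-2*q-3) is a factor with cofactor -36*t^2-36*t*v+18*t*q-t+72*v^2-18*v*q+25*v-4*q+2.
The cofactor groups again: -36*t^2-36*t*v+18*t*q-t+72*v^2-18*v*q+25*v-4*q+2 = -9*t*(4*t+8*v-2*q+1) + (9*v+2)*(4*t+8*v-2*q+1); both groups contain (4*t+8*v-2*q+1), giving -(9*t-9*v-2)*(4*t+8*v-2*q+1).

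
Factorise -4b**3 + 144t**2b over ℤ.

Every term has a factor of 4b. Then 36t**2 - b**2 = (6t)² − (b)².

4b(6t - b)(6t + b)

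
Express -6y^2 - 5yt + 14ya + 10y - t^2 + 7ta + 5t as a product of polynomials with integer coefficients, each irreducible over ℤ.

Group: -2y(3y + t - 7a - 5) - t(3y + t - 7a - 5); both groups contain (3y + t - 7a - 5).

-(3y + t - 7a - 5)(2y + t)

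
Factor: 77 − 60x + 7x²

Need a pair with product 7·77 = 539 and sum −60: that's −49 and −11.
Split the middle term: 7x² − 49x − 11x + 77 = 7x(x − 7) − 11(x − 7).

(7x − 11)(x − 7)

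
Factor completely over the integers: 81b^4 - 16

Write as (9b^2)² − (4)², then factor 9b^2 - 4 once more.

(3b + 2)(3b - 2)(9b^2 + 4)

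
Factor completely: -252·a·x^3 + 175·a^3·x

Pull out the common factor 7·a·x; 25·a^2 - 36·x^2 is a difference of squares.

7·a·x·(5·a + 6·x)·(5·a - 6·x)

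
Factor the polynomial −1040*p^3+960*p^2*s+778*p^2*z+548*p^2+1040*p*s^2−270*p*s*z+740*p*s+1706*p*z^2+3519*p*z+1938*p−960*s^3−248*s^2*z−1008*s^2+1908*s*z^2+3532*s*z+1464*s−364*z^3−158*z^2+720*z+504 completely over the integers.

Group: 8*p*(−130*p^2−10*p*s−114*p*z−159*p+120*s^2−164*s*z−84*s+28*z^2−18*z−36) + (−8*s−13*z−14)*(−130*p^2−10*p*s−114*p*z−159*p+120*s^2−164*s*z−84*s+28*z^2−18*z−36); both groups contain (−130*p^2−10*p*s−114*p*z−159*p+120*s^2−164*s*z−84*s+28*z^2−18*z−36), so (8*p−8*s−13*z−14) is a factor with cofactor −130*p^2−10*p*s−114*p*z−159*p+120*s^2−164*s*z−84*s+28*z^2−18*z−36.
The cofactor groups again: −130*p^2−10*p*s−114*p*z−159*p+120*s^2−164*s*z−84*s+28*z^2−18*z−36 = −13*p*(10*p+10*s−2*z+3) + (12*s−14*z−12)*(10*p+10*s−2*z+3); both groups contain (10*p+10*s−2*z+3), giving −(13*p−12*s+14*z+12)*(10*p+10*s−2*z+3).

−(10*p+10*s−2*z+3)*(13*p−12*s+14*z+12)*(8*p−8*s−13*z−14)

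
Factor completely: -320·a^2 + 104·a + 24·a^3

8·a·(3·a - 1)·(a - 13)

Pull out the common factor 8·a, then factor the remaining trinomial.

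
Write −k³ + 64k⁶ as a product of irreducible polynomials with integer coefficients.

Factor out k³ first: what remains is 64k³ − 1.
Recognize a difference of cubes with the parts 4k and 1.

k³(4k − 1)(16k² + 4k + 1)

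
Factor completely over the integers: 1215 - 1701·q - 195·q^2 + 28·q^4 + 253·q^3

(4·q - 9)·(7·q - 5)·(q + 3)·(q + 9)

Testing divisors of the constant over divisors of the leading coefficient, q = 9/4 is a root, so (4·q - 9) divides it; the quotient is 7·q^3 + 79·q^2 + 129·q - 135.
Next, q = -9 is a root, so (q + 9) is a factor; dividing leaves 7·q^2 + 16·q - 15.
The remaining quadratic factors as (7·q - 5)(q + 3).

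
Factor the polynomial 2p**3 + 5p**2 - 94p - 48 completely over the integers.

(2p + 1)(p + 8)(p - 6)

Among the possible rational roots, p = 6 is a root, so (p - 6) divides it; the quotient is 2p**2 + 17p + 8.
The remaining quadratic factors as (2p + 1)(p + 8).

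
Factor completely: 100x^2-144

Every term has a factor of 4. Then 25x^2-36 = (5x)² − (6)².

4(5x+6)(5x-6)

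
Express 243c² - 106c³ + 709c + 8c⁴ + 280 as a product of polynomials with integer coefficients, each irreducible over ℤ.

(2c + 1)(4c + 5)(c - 7)(c - 8)

Among the possible rational roots, c = -5/4 is a root, so (4c + 5) divides it; the quotient is 2c³ - 29c² + 97c + 56.
Continuing, c = 7 is a root, giving the factor (c - 7) and quotient 2c² - 15c - 8.
The remaining quadratic factors as (2c + 1)(c - 8).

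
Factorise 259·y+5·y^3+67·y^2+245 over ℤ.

(5·y+7)·(y+5)·(y+7)

Among the possible rational roots, y = -5 is a root, so (y+5) is a factor; dividing leaves 5·y^2+42·y+49.
The remaining quadratic factors as (5·y+7)(y+7).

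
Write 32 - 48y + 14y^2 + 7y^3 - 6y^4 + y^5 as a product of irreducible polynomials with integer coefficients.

(y + 2)(y - 1)(y - 4)(y^2 - 3y + 4)

Testing divisors of the constant over divisors of the leading coefficient, y = -2 is a root, so (y + 2) divides it; the quotient is y^4 - 8y^3 + 23y^2 - 32y + 16.
Then y = 4 is a root, giving the factor (y - 4) and quotient y^3 - 4y^2 + 7y - 4.
Next, y = 1 is a root, so (y - 1) is a factor; dividing leaves y^2 - 3y + 4.
The quadratic y^2 - 3y + 4 has discriminant -7 < 0 and is irreducible over ℤ.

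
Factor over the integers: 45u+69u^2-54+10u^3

Among the possible rational roots, u = 3/5 is a root, giving the factor (5u-3) and quotient 2u^2+15u+18.
The remaining quadratic factors as (u+6)(2u+3).

(2u+3)(5u-3)(u+6)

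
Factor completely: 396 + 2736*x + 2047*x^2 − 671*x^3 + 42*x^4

Testing divisors of the constant over divisors of the leading coefficient, x = −1/6 is a root, giving the factor (6*x + 1) and quotient 7*x^3 − 113*x^2 + 360*x + 396.
Next, x = 6 is a root, giving the factor (x − 6) and quotient 7*x^2 − 71*x − 66.
The remaining quadratic factors as (7*x + 6)(x − 11).

(6*x + 1)*(7*x + 6)*(x − 11)*(x − 6)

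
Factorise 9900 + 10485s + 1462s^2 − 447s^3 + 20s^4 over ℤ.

Trying the rational-root candidates, s = −12/5 is a root, so (5s + 12) is a factor; dividing leaves 4s^3 − 99s^2 + 530s + 825.
Continuing, s = 15 is a root, giving the factor (s − 15) and quotient 4s^2 − 39s − 55.
The remaining quadratic factors as (s − 11)(4s + 5).

(4s + 5)(5s + 12)(s − 11)(s − 15)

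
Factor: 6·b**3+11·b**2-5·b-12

By the rational root theorem, b = -4/3 is a root, so (3·b+4) divides it; the quotient is 2·b**2+b-3.
The remaining quadratic factors as (2·b+3)(b-1).

(2·b+3)·(3·b+4)·(b-1)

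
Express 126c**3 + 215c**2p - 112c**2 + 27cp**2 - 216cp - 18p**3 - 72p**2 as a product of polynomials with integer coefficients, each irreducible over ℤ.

(2c + 3p)(7c + 3p)(9c - 2p - 8)

Group: 7c(18c**2 + 23cp - 16c - 6p**2 - 24p) + 3p(18c**2 + 23cp - 16c - 6p**2 - 24p); both groups contain (18c**2 + 23cp - 16c - 6p**2 - 24p), so (7c + 3p) is a factor with cofactor 18c**2 + 23cp - 16c - 6p**2 - 24p.
The cofactor groups again: 18c**2 + 23cp - 16c - 6p**2 - 24p = 2c(9c - 2p - 8) + 3p(9c - 2p - 8); both groups contain (9c - 2p - 8), giving (2c + 3p)(9c - 2p - 8).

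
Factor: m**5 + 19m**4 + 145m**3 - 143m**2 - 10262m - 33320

(m + 10)(m + 4)(m - 7)(m**2 + 12m + 119)

Trying the rational-root candidates, m = -10 is a root, so (m + 10) divides it; the quotient is m**4 + 9m**3 + 55m**2 - 693m - 3332.
Continuing, m = 7 is a root, giving the factor (m - 7) and quotient m**3 + 16m**2 + 167m + 476.
Next, m = -4 is a root, giving the factor (m + 4) and quotient m**2 + 12m + 119.
The quadratic m**2 + 12m + 119 has discriminant -332 < 0 and is irreducible over ℤ.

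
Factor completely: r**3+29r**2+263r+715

(r+11)(r+13)(r+5)

By the rational root theorem, r = -5 is a root, so (r+5) divides it; the quotient is r**2+24r+143.
The remaining quadratic factors as (r+11)(r+13).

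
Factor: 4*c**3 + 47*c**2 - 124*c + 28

(4*c - 1)*(c + 14)*(c - 2)

Among the possible rational roots, c = 2 is a root, so (c - 2) is a factor; dividing leaves 4*c**2 + 55*c - 14.
The remaining quadratic factors as (c + 14)(4*c - 1).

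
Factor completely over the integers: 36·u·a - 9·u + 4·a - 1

Group as (36·u·a - 9·u) + (4·a - 1) = 9·u·(4·a - 1) + (4·a - 1).
Both groups share the factor (4·a - 1).

(4·a - 1)·(9·u + 1)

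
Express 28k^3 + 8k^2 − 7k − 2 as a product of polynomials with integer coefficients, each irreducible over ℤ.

Group as (28k^3 − 7k) + (8k^2 − 2) = 7k(4k^2 − 1) + 2(4k^2 − 1).
Both groups share the factor (4k^2 − 1).

(2k + 1)(2k − 1)(7k + 2)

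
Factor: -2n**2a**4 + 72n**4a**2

Factor out 2n**2a**2, leaving 36n**2 - a**2, which is a difference of two squares.

2a**2n**2(6n - a)(6n + a)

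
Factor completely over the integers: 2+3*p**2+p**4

Substitute u = p**2 to get a quadratic in u, then factor.
p**2+2 is irreducible over ℤ (always positive, so no real roots).
p**2+1 is irreducible over ℤ (sum of squares).

(p**2+1)*(p**2+2)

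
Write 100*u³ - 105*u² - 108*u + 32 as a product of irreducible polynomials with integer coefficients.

(4*u - 1)*(5*u + 4)*(5*u - 8)

Among the possible rational roots, u = 1/4 is a root, so (4*u - 1) divides it; the quotient is 25*u² - 20*u - 32.
The remaining quadratic factors as (5*u + 4)(5*u - 8).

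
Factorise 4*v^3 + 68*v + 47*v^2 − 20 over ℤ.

(4*v − 1)*(v + 10)*(v + 2)

Trying the rational-root candidates, v = −10 is a root, so (v + 10) is a factor; dividing leaves 4*v^2 + 7*v − 2.
The remaining quadratic factors as (v + 2)(4*v − 1).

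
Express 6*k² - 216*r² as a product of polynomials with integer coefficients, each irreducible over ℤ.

6*(k + 6*r)*(k - 6*r)

Factor out 6, leaving k² - 36*r², which is a difference of two squares.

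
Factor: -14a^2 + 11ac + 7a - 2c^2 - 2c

-(2a - c - 1)(7a - 2c)

Group: -2a(7a - 2c) + (c + 1)(7a - 2c); both groups contain (7a - 2c).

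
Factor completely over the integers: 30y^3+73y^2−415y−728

(2y−7)(3y+13)(5y+8)

By the rational root theorem, y = −8/5 is a root, so (5y+8) is a factor; dividing leaves 6y^2+5y−91.
The remaining quadratic factors as (2y−7)(3y+13).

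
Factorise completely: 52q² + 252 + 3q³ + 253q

(3q + 4)(q + 7)(q + 9)

Testing divisors of the constant over divisors of the leading coefficient, q = -9 is a root, so (q + 9) is a factor; dividing leaves 3q² + 25q + 28.
The remaining quadratic factors as (3q + 4)(q + 7).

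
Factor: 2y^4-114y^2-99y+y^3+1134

By the rational root theorem, y = 3 is a root, giving the factor (y-3) and quotient 2y^3+7y^2-93y-378.
Next, y = -9/2 is a root, so (2y+9) is a factor; dividing leaves y^2-y-42.
The remaining quadratic factors as (y+6)(y-7).

(2y+9)(y+6)(y-3)(y-7)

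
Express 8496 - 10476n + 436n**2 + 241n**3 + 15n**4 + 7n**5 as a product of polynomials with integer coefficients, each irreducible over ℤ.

(7n - 6)(n + 6)(n - 4)(n**2 + n + 59)

Among the possible rational roots, n = 6/7 is a root, so (7n - 6) is a factor; dividing leaves n**4 + 3n**3 + 37n**2 + 94n - 1416.
Next, n = -6 is a root, giving the factor (n + 6) and quotient n**3 - 3n**2 + 55n - 236.
Next, n = 4 is a root, giving the factor (n - 4) and quotient n**2 + n + 59.
The quadratic n**2 + n + 59 has discriminant -235 < 0 and is irreducible over ℤ.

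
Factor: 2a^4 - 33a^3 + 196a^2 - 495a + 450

By the rational root theorem, a = 5 is a root, giving the factor (a - 5) and quotient 2a^3 - 23a^2 + 81a - 90.
Continuing, a = 6 is a root, so (a - 6) is a factor; dividing leaves 2a^2 - 11a + 15.
The remaining quadratic factors as (2a - 5)(a - 3).

(2a - 5)(a - 3)(a - 5)(a - 6)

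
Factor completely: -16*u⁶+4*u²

Factor out 4*u² first: what remains is -4*u⁴+1.
Recognize a difference of squares with the parts 1 and 2*u².

-4*u²*(2*u²+1)*(2*u²-1)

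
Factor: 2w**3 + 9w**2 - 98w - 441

Among the possible rational roots, w = -7 is a root, giving the factor (w + 7) and quotient 2w**2 - 5w - 63.
The remaining quadratic factors as (w - 7)(2w + 9).

(2w + 9)(w + 7)(w - 7)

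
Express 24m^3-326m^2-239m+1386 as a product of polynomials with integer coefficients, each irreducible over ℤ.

(4m+9)(6m-11)(m-14)

Among the possible rational roots, m = -9/4 is a root, so (4m+9) divides it; the quotient is 6m^2-95m+154.
The remaining quadratic factors as (m-14)(6m-11).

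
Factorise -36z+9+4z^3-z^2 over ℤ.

(4z-1)(z+3)(z-3)

Testing divisors of the constant over divisors of the leading coefficient, z = 1/4 is a root, giving the factor (4z-1) and quotient z^2-9.
The remaining quadratic factors as (z+3)(z-3).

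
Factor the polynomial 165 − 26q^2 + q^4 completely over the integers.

Substitute u = q^2 to get a quadratic in u, then factor.
q^2 − 15 is irreducible over ℤ (15 is not a perfect square).
q^2 − 11 is irreducible over ℤ (11 is not a perfect square).

(q^2 − 11)(q^2 − 15)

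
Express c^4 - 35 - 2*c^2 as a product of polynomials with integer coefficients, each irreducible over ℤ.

Substitute u = c^2 to get a quadratic in u, then factor.
c^2 - 7 is irreducible over ℤ (7 is not a perfect square).
c^2 + 5 is irreducible over ℤ (always positive, so no real roots).

(c^2 + 5)*(c^2 - 7)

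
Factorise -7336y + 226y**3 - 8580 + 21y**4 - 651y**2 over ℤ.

(3y + 13)(7y + 10)(y + 11)(y - 6)

Trying the rational-root candidates, y = -11 is a root, so (y + 11) is a factor; dividing leaves 21y**3 - 5y**2 - 596y - 780.
Next, y = -10/7 is a root, so (7y + 10) is a factor; dividing leaves 3y**2 - 5y - 78.
The remaining quadratic factors as (y - 6)(3y + 13).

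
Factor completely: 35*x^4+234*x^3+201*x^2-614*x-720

Trying the rational-root candidates, x = -5 is a root, so (x+5) is a factor; dividing leaves 35*x^3+59*x^2-94*x-144.
Then x = -9/7 is a root, giving the factor (7*x+9) and quotient 5*x^2+2*x-16.
The remaining quadratic factors as (x+2)(5*x-8).

(5*x-8)*(7*x+9)*(x+2)*(x+5)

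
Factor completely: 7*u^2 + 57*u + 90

(7*u + 15)*(u + 6)

Need a pair with product 7·90 = 630 and sum 57: that's 15 and 42.
Split the middle term: 7*u^2 + 15*u + 42*u + 90 = u*(7*u + 15) + 6*(7*u + 15).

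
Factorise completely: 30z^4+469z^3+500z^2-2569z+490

Testing divisors of the constant over divisors of the leading coefficient, z = -14 is a root, giving the factor (z+14) and quotient 30z^3+49z^2-186z+35.
Next, z = 1/5 is a root, giving the factor (5z-1) and quotient 6z^2+11z-35.
The remaining quadratic factors as (3z-5)(2z+7).

(2z+7)(3z-5)(5z-1)(z+14)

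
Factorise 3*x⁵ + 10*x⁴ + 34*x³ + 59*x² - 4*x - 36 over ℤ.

(3*x - 2)*(x + 1)*(x + 2)*(x² + x + 9)

Testing divisors of the constant over divisors of the leading coefficient, x = -1 is a root, giving the factor (x + 1) and quotient 3*x⁴ + 7*x³ + 27*x² + 32*x - 36.
Then x = -2 is a root, giving the factor (x + 2) and quotient 3*x³ + x² + 25*x - 18.
Next, x = 2/3 is a root, giving the factor (3*x - 2) and quotient x² + x + 9.
The quadratic x² + x + 9 has discriminant -35 < 0 and is irreducible over ℤ.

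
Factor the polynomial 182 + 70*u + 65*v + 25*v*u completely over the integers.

(5*u + 13)*(5*v + 14)

Group as (25*v*u + 65*v) + (70*u + 182) = 5*v*(5*u + 13) + 14*(5*u + 13).
Both groups share the factor (5*u + 13).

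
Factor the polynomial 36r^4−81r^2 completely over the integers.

Every term has a factor of 9r^2. Then 4r^2−9 = (2r)² − (3)².

9r^2(2r+3)(2r−3)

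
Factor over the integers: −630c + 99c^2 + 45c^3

9c(5c − 14)(c + 5)

Pull out the common factor 9c, then factor the remaining trinomial.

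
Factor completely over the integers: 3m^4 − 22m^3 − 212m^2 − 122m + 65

(3m − 1)(m + 1)(m + 5)(m − 13)

Testing divisors of the constant over divisors of the leading coefficient, m = 13 is a root, giving the factor (m − 13) and quotient 3m^3 + 17m^2 + 9m − 5.
Continuing, m = −5 is a root, so (m + 5) divides it; the quotient is 3m^2 + 2m − 1.
The remaining quadratic factors as (m + 1)(3m − 1).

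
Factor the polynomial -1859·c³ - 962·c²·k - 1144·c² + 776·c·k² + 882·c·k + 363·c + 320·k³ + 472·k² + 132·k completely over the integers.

Group: 13·c·(-143·c² - 162·c·k - 121·c - 40·k² - 44·k) + (-8·k - 3)·(-143·c² - 162·c·k - 121·c - 40·k² - 44·k); both groups contain (-143·c² - 162·c·k - 121·c - 40·k² - 44·k), so (13·c - 8·k - 3) is a factor with cofactor -143·c² - 162·c·k - 121·c - 40·k² - 44·k.
The cofactor groups again: -143·c² - 162·c·k - 121·c - 40·k² - 44·k = -13·c·(11·c + 4·k) + (-10·k - 11)·(11·c + 4·k); both groups contain (11·c + 4·k), giving -(13·c + 10·k + 11)·(11·c + 4·k).

-(11·c + 4·k)·(13·c + 10·k + 11)·(13·c - 8·k - 3)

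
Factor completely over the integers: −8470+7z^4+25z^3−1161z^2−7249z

Testing divisors of the constant over divisors of the leading coefficient, z = −5 is a root, so (z+5) is a factor; dividing leaves 7z^3−10z^2−1111z−1694.
Continuing, z = 14 is a root, giving the factor (z−14) and quotient 7z^2+88z+121.
The remaining quadratic factors as (7z+11)(z+11).

(7z+11)(z+11)(z+5)(z−14)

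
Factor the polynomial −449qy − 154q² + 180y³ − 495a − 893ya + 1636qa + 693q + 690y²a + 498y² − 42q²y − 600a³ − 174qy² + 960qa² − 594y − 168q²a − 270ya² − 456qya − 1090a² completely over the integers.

Group: 7q(−6qy − 24qa − 22q − 30y² − 90ya − 83y + 120a² + 218a + 99) + (−6y − 5a)(−6qy − 24qa − 22q − 30y² − 90ya − 83y + 120a² + 218a + 99); both groups contain (−6qy − 24qa − 22q − 30y² − 90ya − 83y + 120a² + 218a + 99), so (7q − 6y − 5a) is a factor with cofactor −6qy − 24qa − 22q − 30y² − 90ya − 83y + 120a² + 218a + 99.
The cofactor groups again: −6qy − 24qa − 22q − 30y² − 90ya − 83y + 120a² + 218a + 99 = −2q(3y + 12a + 11) + (−10y + 10a + 9)(3y + 12a + 11); both groups contain (3y + 12a + 11), giving −(2q + 10y − 10a − 9)(3y + 12a + 11).

−(2q + 10y − 10a − 9)(7q − 6y − 5a)(3y + 12a + 11)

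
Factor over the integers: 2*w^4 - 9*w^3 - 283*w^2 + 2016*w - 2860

Testing divisors of the constant over divisors of the leading coefficient, w = 2 is a root, so (w - 2) divides it; the quotient is 2*w^3 - 5*w^2 - 293*w + 1430.
Continuing, w = 11/2 is a root, so (2*w - 11) is a factor; dividing leaves w^2 + 3*w - 130.
The remaining quadratic factors as (w + 13)(w - 10).

(2*w - 11)*(w + 13)*(w - 10)*(w - 2)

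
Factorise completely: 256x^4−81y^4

(4x)⁴ − (3y)⁴ = ((4x)² − (3y)²)((4x)² + (3y)²); the first factor splits again, the second (16x^2+9y^2) is irreducible.

(4x+3y)(4x−3y)(16x^2+9y^2)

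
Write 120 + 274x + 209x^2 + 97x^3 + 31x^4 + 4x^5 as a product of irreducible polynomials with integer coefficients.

Trying the rational-root candidates, x = -4 is a root, so (x + 4) divides it; the quotient is 4x^4 + 15x^3 + 37x^2 + 61x + 30.
Next, x = -2 is a root, so (x + 2) divides it; the quotient is 4x^3 + 7x^2 + 23x + 15.
Then x = -3/4 is a root, so (4x + 3) divides it; the quotient is x^2 + x + 5.
The quadratic x^2 + x + 5 has discriminant -19 < 0 and is irreducible over ℤ.

(4x + 3)(x + 2)(x + 4)(x^2 + x + 5)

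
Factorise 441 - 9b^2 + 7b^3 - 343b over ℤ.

Among the possible rational roots, b = -7 is a root, giving the factor (b + 7) and quotient 7b^2 - 58b + 63.
The remaining quadratic factors as (b - 7)(7b - 9).

(7b - 9)(b + 7)(b - 7)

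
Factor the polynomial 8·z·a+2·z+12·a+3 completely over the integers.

(2·z+3)·(4·a+1)

Group as (8·z·a+2·z) + (12·a+3) = 2·z·(4·a+1) + 3·(4·a+1).
Both groups share the factor (4·a+1).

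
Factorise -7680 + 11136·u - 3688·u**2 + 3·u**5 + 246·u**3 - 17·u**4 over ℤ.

(3·u - 8)·(u - 1)·(u - 8)·(u**2 + 6·u + 120)

By the rational root theorem, u = 8/3 is a root, giving the factor (3·u - 8) and quotient u**4 - 3·u**3 + 74·u**2 - 1032·u + 960.
Next, u = 1 is a root, so (u - 1) divides it; the quotient is u**3 - 2·u**2 + 72·u - 960.
Then u = 8 is a root, giving the factor (u - 8) and quotient u**2 + 6·u + 120.
The quadratic u**2 + 6·u + 120 has discriminant -444 < 0 and is irreducible over ℤ.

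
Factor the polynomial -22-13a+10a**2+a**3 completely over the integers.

Testing divisors of the constant over divisors of the leading coefficient, a = -1 is a root, so (a+1) is a factor; dividing leaves a**2+9a-22.
The remaining quadratic factors as (a+11)(a-2).

(a+1)(a+11)(a-2)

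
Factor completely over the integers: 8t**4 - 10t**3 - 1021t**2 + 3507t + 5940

By the rational root theorem, t = 9 is a root, so (t - 9) is a factor; dividing leaves 8t**3 + 62t**2 - 463t - 660.
Then t = -5/4 is a root, so (4t + 5) divides it; the quotient is 2t**2 + 13t - 132.
The remaining quadratic factors as (2t - 11)(t + 12).

(2t - 11)(4t + 5)(t + 12)(t - 9)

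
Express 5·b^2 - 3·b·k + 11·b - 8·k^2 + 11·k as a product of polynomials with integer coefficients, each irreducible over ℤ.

(5·b - 8·k + 11)·(b + k)

Group: b·(5·b - 8·k + 11) + k·(5·b - 8·k + 11); both groups contain (5·b - 8·k + 11).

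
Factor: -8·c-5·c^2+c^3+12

(c+2)·(c-1)·(c-6)

Testing divisors of the constant over divisors of the leading coefficient, c = 6 is a root, so (c-6) divides it; the quotient is c^2+c-2.
The remaining quadratic factors as (c+2)(c-1).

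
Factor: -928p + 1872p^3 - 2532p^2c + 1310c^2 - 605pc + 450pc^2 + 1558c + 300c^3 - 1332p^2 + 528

Group: 12p(156p^2 - 81pc + 32p - 30c^2 - 98c - 48) + (-10c - 11)(156p^2 - 81pc + 32p - 30c^2 - 98c - 48); both groups contain (156p^2 - 81pc + 32p - 30c^2 - 98c - 48), so (12p - 10c - 11) is a factor with cofactor 156p^2 - 81pc + 32p - 30c^2 - 98c - 48.
The cofactor groups again: 156p^2 - 81pc + 32p - 30c^2 - 98c - 48 = 13p(12p + 3c + 8) + (-10c - 6)(12p + 3c + 8); both groups contain (12p + 3c + 8), giving (13p - 10c - 6)(12p + 3c + 8).

(12p - 10c - 11)(13p - 10c - 6)(12p + 3c + 8)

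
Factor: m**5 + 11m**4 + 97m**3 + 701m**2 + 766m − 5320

(m + 5)(m + 7)(m − 2)(m**2 + m + 76)

By the rational root theorem, m = −5 is a root, giving the factor (m + 5) and quotient m**4 + 6m**3 + 67m**2 + 366m − 1064.
Then m = 2 is a root, so (m − 2) is a factor; dividing leaves m**3 + 8m**2 + 83m + 532.
Continuing, m = −7 is a root, so (m + 7) is a factor; dividing leaves m**2 + m + 76.
The quadratic m**2 + m + 76 has discriminant −303 < 0 and is irreducible over ℤ.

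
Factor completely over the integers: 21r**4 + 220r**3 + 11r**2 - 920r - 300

Testing divisors of the constant over divisors of the leading coefficient, r = -15/7 is a root, giving the factor (7r + 15) and quotient 3r**3 + 25r**2 - 52r - 20.
Next, r = -10 is a root, so (r + 10) is a factor; dividing leaves 3r**2 - 5r - 2.
The remaining quadratic factors as (3r + 1)(r - 2).

(3r + 1)(7r + 15)(r + 10)(r - 2)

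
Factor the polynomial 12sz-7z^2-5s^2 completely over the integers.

-(5s-7z)(s-z)

Group: -5s(s-z) + 7z(s-z); both groups contain (s-z).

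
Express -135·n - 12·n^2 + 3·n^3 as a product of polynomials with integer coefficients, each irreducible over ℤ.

3·n·(n + 5)·(n - 9)

Pull out the common factor 3·n, then factor the remaining trinomial.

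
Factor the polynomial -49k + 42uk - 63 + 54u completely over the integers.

Group as (42uk + 54u) + (-49k - 63) = 6u(7k + 9) - 7(7k + 9).
Both groups share the factor (7k + 9).

(6u - 7)(7k + 9)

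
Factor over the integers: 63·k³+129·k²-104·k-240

Trying the rational-root candidates, k = -12/7 is a root, giving the factor (7·k+12) and quotient 9·k²+3·k-20.
The remaining quadratic factors as (3·k+5)(3·k-4).

(3·k+5)·(3·k-4)·(7·k+12)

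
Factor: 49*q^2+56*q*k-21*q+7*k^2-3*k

(7*q+7*k-3)*(7*q+k)

Group: 7*q*(7*q+k) + (7*k-3)*(7*q+k); both groups contain (7*q+k).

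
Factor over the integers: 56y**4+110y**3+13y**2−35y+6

By the rational root theorem, y = −3/2 is a root, so (2y+3) is a factor; dividing leaves 28y**3+13y**2−13y+2.
Next, y = −1 is a root, giving the factor (y+1) and quotient 28y**2−15y+2.
The remaining quadratic factors as (4y−1)(7y−2).

(2y+3)(4y−1)(7y−2)(y+1)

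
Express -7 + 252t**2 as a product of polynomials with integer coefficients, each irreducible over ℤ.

Every term has a factor of 7. Then 36t**2 - 1 = (6t)² − (1)².

7(6t + 1)(6t - 1)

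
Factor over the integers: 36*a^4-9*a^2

Every term has a factor of 9*a^2; factoring it out leaves 4*a^2-1.
Recognize a difference of squares with the parts 2*a and 1.

9*a^2*(2*a+1)*(2*a-1)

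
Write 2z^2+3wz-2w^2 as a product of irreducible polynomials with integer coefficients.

Group: -2w(w-2z) - z(w-2z); both groups contain (w-2z).

-(2w+z)(w-2z)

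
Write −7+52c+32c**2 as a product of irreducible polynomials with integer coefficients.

Need a pair with product 32·(−7) = −224 and sum 52: that's −4 and 56.
Split the middle term: 32c**2−4c + 56c−7 = 4c(8c−1) + 7(8c−1).

(4c+7)(8c−1)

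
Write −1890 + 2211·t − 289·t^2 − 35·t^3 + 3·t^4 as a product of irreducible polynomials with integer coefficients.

By the rational root theorem, t = −9 is a root, giving the factor (t + 9) and quotient 3·t^3 − 62·t^2 + 269·t − 210.
Then t = 15 is a root, so (t − 15) is a factor; dividing leaves 3·t^2 − 17·t + 14.
The remaining quadratic factors as (t − 1)(3·t − 14).

(3·t − 14)·(t + 9)·(t − 1)·(t − 15)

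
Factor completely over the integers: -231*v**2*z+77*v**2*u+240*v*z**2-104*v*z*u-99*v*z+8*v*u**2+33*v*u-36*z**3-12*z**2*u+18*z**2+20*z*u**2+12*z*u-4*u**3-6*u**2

-(11*v-2*z-2*u)*(3*z-u)*(7*v-6*z+2*u+3)

Group: 7*v*(-33*v*z+11*v*u+6*z**2+4*z*u-2*u**2) + (-6*z+2*u+3)*(-33*v*z+11*v*u+6*z**2+4*z*u-2*u**2); both groups contain (-33*v*z+11*v*u+6*z**2+4*z*u-2*u**2), so (7*v-6*z+2*u+3) is a factor with cofactor -33*v*z+11*v*u+6*z**2+4*z*u-2*u**2.
The cofactor groups again: -33*v*z+11*v*u+6*z**2+4*z*u-2*u**2 = -3*z*(11*v-2*z-2*u) + u*(11*v-2*z-2*u); both groups contain (11*v-2*z-2*u), giving -(3*z-u)*(11*v-2*z-2*u).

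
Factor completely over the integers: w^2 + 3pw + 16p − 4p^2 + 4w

−(4p + w)(p − w − 4)

Group: −4p(p − w − 4) − w(p − w − 4); both groups contain (p − w − 4).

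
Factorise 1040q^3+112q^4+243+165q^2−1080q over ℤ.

Testing divisors of the constant over divisors of the leading coefficient, q = −9 is a root, so (q+9) divides it; the quotient is 112q^3+32q^2−123q+27.
Continuing, q = 1/4 is a root, so (4q−1) divides it; the quotient is 28q^2+15q−27.
The remaining quadratic factors as (7q+9)(4q−3).

(4q−1)(4q−3)(7q+9)(q+9)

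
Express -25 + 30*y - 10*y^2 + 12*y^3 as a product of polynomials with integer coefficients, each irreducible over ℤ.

(6*y - 5)*(2*y^2 + 5)

Group as (12*y^3 + 30*y) + (-10*y^2 - 25) = 6*y*(2*y^2 + 5) - 5*(2*y^2 + 5).
Both groups share the factor (2*y^2 + 5).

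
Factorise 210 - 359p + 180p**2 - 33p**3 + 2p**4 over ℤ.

(2p - 5)(p - 1)(p - 6)(p - 7)

By the rational root theorem, p = 7 is a root, so (p - 7) divides it; the quotient is 2p**3 - 19p**2 + 47p - 30.
Then p = 1 is a root, so (p - 1) divides it; the quotient is 2p**2 - 17p + 30.
The remaining quadratic factors as (2p - 5)(p - 6).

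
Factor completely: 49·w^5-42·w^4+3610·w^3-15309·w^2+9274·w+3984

Among the possible rational roots, w = 8/7 is a root, giving the factor (7·w-8) and quotient 7·w^4+2·w^3+518·w^2-1595·w-498.
Continuing, w = 3 is a root, so (w-3) is a factor; dividing leaves 7·w^3+23·w^2+587·w+166.
Then w = -2/7 is a root, so (7·w+2) is a factor; dividing leaves w^2+3·w+83.
The quadratic w^2+3·w+83 has discriminant -323 < 0 and is irreducible over ℤ.

(7·w+2)·(7·w-8)·(w-3)·(w^2+3·w+83)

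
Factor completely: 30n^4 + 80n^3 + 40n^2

10n^2(3n + 2)(n + 2)

Pull out the common factor 10n^2, then factor the remaining trinomial.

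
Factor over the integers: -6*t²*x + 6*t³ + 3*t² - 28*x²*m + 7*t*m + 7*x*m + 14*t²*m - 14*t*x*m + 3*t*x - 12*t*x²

Group: 2*t*(3*t² + 3*t*x + 7*t*m + 7*x*m) + (-4*x + 1)*(3*t² + 3*t*x + 7*t*m + 7*x*m); both groups contain (3*t² + 3*t*x + 7*t*m + 7*x*m), so (2*t - 4*x + 1) is a factor with cofactor 3*t² + 3*t*x + 7*t*m + 7*x*m.
The cofactor groups again: 3*t² + 3*t*x + 7*t*m + 7*x*m = 3*t*(t + x) + 7*m*(t + x); both groups contain (t + x), giving (3*t + 7*m)*(t + x).

(2*t - 4*x + 1)*(3*t + 7*m)*(t + x)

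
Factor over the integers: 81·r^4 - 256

Difference of squares twice: with A = 3·r and B = 4, A⁴ − B⁴ = (A² − B²)(A² + B²), and A² − B² factors again.

(3·r + 4)·(3·r - 4)·(9·r^2 + 16)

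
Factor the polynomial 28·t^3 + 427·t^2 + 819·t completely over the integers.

Pull out the common factor 7·t, then factor the remaining trinomial.

7·t·(4·t + 9)·(t + 13)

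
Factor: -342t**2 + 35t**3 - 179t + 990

(5t + 9)(7t - 11)(t - 10)

Testing divisors of the constant over divisors of the leading coefficient, t = 11/7 is a root, so (7t - 11) is a factor; dividing leaves 5t**2 - 41t - 90.
The remaining quadratic factors as (t - 10)(5t + 9).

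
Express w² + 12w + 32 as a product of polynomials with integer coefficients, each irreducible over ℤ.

(w + 4)(w + 8)

Two integers with product 32 and sum 12 are 8 and 4.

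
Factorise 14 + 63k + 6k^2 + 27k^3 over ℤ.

Group as (27k^3 + 63k) + (6k^2 + 14) = 9k(3k^2 + 7) + 2(3k^2 + 7).
Both groups share the factor (3k^2 + 7).

(9k + 2)(3k^2 + 7)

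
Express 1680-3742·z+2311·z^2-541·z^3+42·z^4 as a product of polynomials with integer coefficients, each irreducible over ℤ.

Testing divisors of the constant over divisors of the leading coefficient, z = 7/2 is a root, so (2·z-7) is a factor; dividing leaves 21·z^3-197·z^2+466·z-240.
Then z = 6 is a root, so (z-6) is a factor; dividing leaves 21·z^2-71·z+40.
The remaining quadratic factors as (7·z-5)(3·z-8).

(2·z-7)·(3·z-8)·(7·z-5)·(z-6)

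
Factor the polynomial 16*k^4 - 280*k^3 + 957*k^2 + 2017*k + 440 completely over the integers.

Trying the rational-root candidates, k = -5/4 is a root, so (4*k + 5) is a factor; dividing leaves 4*k^3 - 75*k^2 + 333*k + 88.
Continuing, k = 8 is a root, so (k - 8) is a factor; dividing leaves 4*k^2 - 43*k - 11.
The remaining quadratic factors as (k - 11)(4*k + 1).

(4*k + 1)*(4*k + 5)*(k - 11)*(k - 8)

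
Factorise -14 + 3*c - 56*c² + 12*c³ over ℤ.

Group as (12*c³ + 3*c) + (-56*c² - 14) = 3*c*(4*c² + 1) - 14*(4*c² + 1).
Both groups share the factor (4*c² + 1).

(3*c - 14)*(4*c² + 1)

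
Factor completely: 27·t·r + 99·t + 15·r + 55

(3·r + 11)·(9·t + 5)

Group as (27·t·r + 99·t) + (15·r + 55) = 9·t·(3·r + 11) + 5·(3·r + 11).
Both groups share the factor (3·r + 11).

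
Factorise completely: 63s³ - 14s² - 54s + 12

Group as (63s³ - 54s) + (-14s² + 12) = 9s(7s² - 6) - 2(7s² - 6).
Both groups share the factor (7s² - 6).

(9s - 2)(7s² - 6)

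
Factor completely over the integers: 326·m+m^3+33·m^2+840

(m+14)·(m+15)·(m+4)

Trying the rational-root candidates, m = -15 is a root, so (m+15) divides it; the quotient is m^2+18·m+56.
The remaining quadratic factors as (m+4)(m+14).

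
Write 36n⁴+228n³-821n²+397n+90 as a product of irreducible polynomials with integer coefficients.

(6n+1)(6n-5)(n+9)(n-2)

By the rational root theorem, n = -9 is a root, giving the factor (n+9) and quotient 36n³-96n²+43n+10.
Next, n = -1/6 is a root, so (6n+1) divides it; the quotient is 6n²-17n+10.
The remaining quadratic factors as (n-2)(6n-5).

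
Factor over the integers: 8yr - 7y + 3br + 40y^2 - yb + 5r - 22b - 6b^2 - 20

Group: 8y(5y - 2b + r - 4) + (3b + 5)(5y - 2b + r - 4); both groups contain (5y - 2b + r - 4).

(5y - 2b + r - 4)(8y + 3b + 5)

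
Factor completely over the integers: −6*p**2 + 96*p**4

6*p**2*(4*p + 1)*(4*p − 1)

Every term has a factor of 6*p**2. Then 16*p**2 − 1 = (4*p)² − (1)².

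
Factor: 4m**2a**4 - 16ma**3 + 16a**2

4a**2(ma - 2)**2

Every term has a factor of 4a**2; factoring it out leaves m**2a**2 - 4ma + 4.
Recognize a perfect-square trinomial with the parts ma and 2.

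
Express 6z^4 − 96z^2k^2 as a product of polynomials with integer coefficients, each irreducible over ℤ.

6z^2(z − 4k)(z + 4k)

Every term has a factor of 6z^2. Then z^2 − 16k^2 = (z)² − (4k)².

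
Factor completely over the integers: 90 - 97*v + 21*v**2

(3*v - 10)*(7*v - 9)

Need a pair with product 21·90 = 1890 and sum -97: that's -70 and -27.
Split the middle term: 21*v**2 - 70*v - 27*v + 90 = 7*v*(3*v - 10) - 9*(3*v - 10).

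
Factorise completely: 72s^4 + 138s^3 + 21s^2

3s^2(4s + 7)(6s + 1)

Pull out the common factor 3s^2, then factor the remaining trinomial.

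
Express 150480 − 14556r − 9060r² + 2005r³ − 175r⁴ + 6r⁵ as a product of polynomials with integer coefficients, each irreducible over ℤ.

(2r − 11)(3r + 10)(r − 12)(r² − 15r + 114)

Testing divisors of the constant over divisors of the leading coefficient, r = 11/2 is a root, so (2r − 11) is a factor; dividing leaves 3r⁴ − 71r³ + 612r² − 1164r − 13680.
Next, r = −10/3 is a root, so (3r + 10) is a factor; dividing leaves r³ − 27r² + 294r − 1368.
Next, r = 12 is a root, so (r − 12) is a factor; dividing leaves r² − 15r + 114.
The quadratic r² − 15r + 114 has discriminant −231 < 0 and is irreducible over ℤ.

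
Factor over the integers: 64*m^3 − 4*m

Factor out 4*m, leaving 16*m^2 − 1, which is a difference of two squares.

4*m*(4*m + 1)*(4*m − 1)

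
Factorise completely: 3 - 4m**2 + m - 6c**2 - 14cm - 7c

Group: -3c(2c + 4m + 3) + (-m + 1)(2c + 4m + 3); both groups contain (2c + 4m + 3).

-(2c + 4m + 3)(3c + m - 1)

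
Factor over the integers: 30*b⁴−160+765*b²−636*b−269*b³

(2*b−5)*(3*b−8)*(5*b+1)*(b−4)

By the rational root theorem, b = 5/2 is a root, giving the factor (2*b−5) and quotient 15*b³−97*b²+140*b+32.
Continuing, b = −1/5 is a root, giving the factor (5*b+1) and quotient 3*b²−20*b+32.
The remaining quadratic factors as (b−4)(3*b−8).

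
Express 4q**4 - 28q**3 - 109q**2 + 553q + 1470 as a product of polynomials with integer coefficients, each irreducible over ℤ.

Testing divisors of the constant over divisors of the leading coefficient, q = 6 is a root, giving the factor (q - 6) and quotient 4q**3 - 4q**2 - 133q - 245.
Next, q = -7/2 is a root, so (2q + 7) divides it; the quotient is 2q**2 - 9q - 35.
The remaining quadratic factors as (q - 7)(2q + 5).

(2q + 5)(2q + 7)(q - 6)(q - 7)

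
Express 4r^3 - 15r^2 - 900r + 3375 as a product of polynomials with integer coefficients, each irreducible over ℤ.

Trying the rational-root candidates, r = -15 is a root, so (r + 15) is a factor; dividing leaves 4r^2 - 75r + 225.
The remaining quadratic factors as (r - 15)(4r - 15).

(4r - 15)(r + 15)(r - 15)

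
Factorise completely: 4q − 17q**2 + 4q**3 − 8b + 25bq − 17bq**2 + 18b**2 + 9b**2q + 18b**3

(2b − q)(3b + 4q − 1)(3b − q + 4)

Group: 2b(9b**2 + 9bq + 9b − 4q**2 + 17q − 4) − q(9b**2 + 9bq + 9b − 4q**2 + 17q − 4); both groups contain (9b**2 + 9bq + 9b − 4q**2 + 17q − 4), so (2b − q) is a factor with cofactor 9b**2 + 9bq + 9b − 4q**2 + 17q − 4.
The cofactor groups again: 9b**2 + 9bq + 9b − 4q**2 + 17q − 4 = 3b(3b − q + 4) + (4q − 1)(3b − q + 4); both groups contain (3b − q + 4), giving (3b + 4q − 1)(3b − q + 4).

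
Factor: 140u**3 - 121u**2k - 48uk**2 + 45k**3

Group: 5u(28u**2 - 41uk + 15k**2) + 3k(28u**2 - 41uk + 15k**2); both groups contain (28u**2 - 41uk + 15k**2), so (5u + 3k) is a factor with cofactor 28u**2 - 41uk + 15k**2.
The cofactor groups again: 28u**2 - 41uk + 15k**2 = 4u(7u - 5k) - 3k(7u - 5k); both groups contain (7u - 5k), giving (4u - 3k)(7u - 5k).

(4u - 3k)(7u - 5k)(5u + 3k)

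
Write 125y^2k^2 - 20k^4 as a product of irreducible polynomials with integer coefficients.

Every term has a factor of 5k^2. Then 25y^2 - 4k^2 = (5y)² − (2k)².

5k^2(5y - 2k)(5y + 2k)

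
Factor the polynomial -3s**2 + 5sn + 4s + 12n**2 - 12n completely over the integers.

Group: -3s(s - 3n) + (-4n + 4)(s - 3n); both groups contain (s - 3n).

-(s - 3n)(3s + 4n - 4)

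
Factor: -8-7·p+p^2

(p+1)·(p-8)

Two integers with product -8 and sum -7 are 1 and -8.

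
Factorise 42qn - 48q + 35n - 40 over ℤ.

(6q + 5)(7n - 8)

Group as (42qn - 48q) + (35n - 40) = 6q(7n - 8) + 5(7n - 8).
Both groups share the factor (7n - 8).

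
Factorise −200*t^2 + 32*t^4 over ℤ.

8*t^2*(2*t + 5)*(2*t − 5)

Factor out 8*t^2, leaving 4*t^2 − 25, which is a difference of two squares.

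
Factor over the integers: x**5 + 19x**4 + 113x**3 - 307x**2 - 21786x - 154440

(x + 13)(x + 9)(x - 10)(x**2 + 7x + 132)

Trying the rational-root candidates, x = -13 is a root, giving the factor (x + 13) and quotient x**4 + 6x**3 + 35x**2 - 762x - 11880.
Next, x = 10 is a root, giving the factor (x - 10) and quotient x**3 + 16x**2 + 195x + 1188.
Continuing, x = -9 is a root, so (x + 9) divides it; the quotient is x**2 + 7x + 132.
The quadratic x**2 + 7x + 132 has discriminant -479 < 0 and is irreducible over ℤ.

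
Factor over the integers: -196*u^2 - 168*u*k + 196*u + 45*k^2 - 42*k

-(14*u - 3*k)*(14*u + 15*k - 14)

Group: -14*u*(14*u + 15*k - 14) + 3*k*(14*u + 15*k - 14); both groups contain (14*u + 15*k - 14).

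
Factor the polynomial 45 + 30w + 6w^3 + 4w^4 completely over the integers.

Group as (4w^4 + 30w) + (6w^3 + 45) = 2w(2w^3 + 15) + 3(2w^3 + 15).
Both groups share the factor (2w^3 + 15).

(2w + 3)(2w^3 + 15)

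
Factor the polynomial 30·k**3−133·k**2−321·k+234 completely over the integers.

Trying the rational-root candidates, k = 6 is a root, so (k−6) is a factor; dividing leaves 30·k**2+47·k−39.
The remaining quadratic factors as (5·k−3)(6·k+13).

(5·k−3)·(6·k+13)·(k−6)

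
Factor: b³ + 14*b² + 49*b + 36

Trying the rational-root candidates, b = -4 is a root, giving the factor (b + 4) and quotient b² + 10*b + 9.
The remaining quadratic factors as (b + 1)(b + 9).

(b + 1)*(b + 4)*(b + 9)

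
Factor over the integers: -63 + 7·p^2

7·(p + 3)·(p - 3)

Pull out the common factor 7; p^2 - 9 is a difference of squares.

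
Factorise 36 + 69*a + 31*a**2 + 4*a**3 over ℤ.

(4*a + 3)*(a + 3)*(a + 4)

By the rational root theorem, a = -3/4 is a root, giving the factor (4*a + 3) and quotient a**2 + 7*a + 12.
The remaining quadratic factors as (a + 3)(a + 4).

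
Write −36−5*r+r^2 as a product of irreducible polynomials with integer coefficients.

(r+4)*(r−9)

Two integers with product −36 and sum −5 are 4 and −9.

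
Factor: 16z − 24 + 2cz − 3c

(2z − 3)(c + 8)

Group as (2cz − 3c) + (16z − 24) = c(2z − 3) + 8(2z − 3).
Both groups share the factor (2z − 3).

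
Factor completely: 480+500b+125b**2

5(5b+12)(5b+8)

Pull out the common factor 5, then factor the remaining trinomial.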